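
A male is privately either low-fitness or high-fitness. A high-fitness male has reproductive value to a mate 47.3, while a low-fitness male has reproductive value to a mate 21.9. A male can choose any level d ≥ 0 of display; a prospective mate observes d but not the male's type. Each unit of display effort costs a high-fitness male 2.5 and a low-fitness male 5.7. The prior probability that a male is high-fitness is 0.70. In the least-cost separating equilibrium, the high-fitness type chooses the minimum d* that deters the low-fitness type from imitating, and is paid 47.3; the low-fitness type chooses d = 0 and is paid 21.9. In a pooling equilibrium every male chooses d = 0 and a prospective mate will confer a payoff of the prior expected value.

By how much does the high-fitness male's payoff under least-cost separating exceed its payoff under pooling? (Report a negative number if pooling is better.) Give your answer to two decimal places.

-3.52

Least-cost separating signal: d* solves 21.9 = 47.3 − 5.7·d*, so d* = (47.3 − 21.9)/5.7 ≈ 4.4561.
High-fitness type's separating payoff: 47.3 − 2.5 × d* = 47.3 − 2.5 × (47.3 − 21.9)/5.7 = 47.3 − 63.5/5.7 ≈ 36.1596.
Pooling payoff: 0.70 × 47.3 + 0.30 × 21.9 = 39.68.
Difference: 36.1596 − 39.68 = -3.5204, i.e. -3.52 to two decimal places.
The high-fitness type would prefer the pooling outcome.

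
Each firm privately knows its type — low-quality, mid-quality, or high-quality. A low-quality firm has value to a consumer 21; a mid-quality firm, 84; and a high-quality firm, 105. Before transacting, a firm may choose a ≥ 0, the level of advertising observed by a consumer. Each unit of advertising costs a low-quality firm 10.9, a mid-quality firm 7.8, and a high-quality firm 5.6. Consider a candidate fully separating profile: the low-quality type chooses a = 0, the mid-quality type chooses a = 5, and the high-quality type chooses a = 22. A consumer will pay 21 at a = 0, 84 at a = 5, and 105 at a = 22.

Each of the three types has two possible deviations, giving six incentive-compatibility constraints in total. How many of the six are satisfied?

Mid-quality (own payoff 84 − 7.8×5 = 45): to a=0 gives 21 → no gain ✓; to a=22 gives 105 − 7.8×22 = -66.6 → no gain ✓.
High-quality (own payoff 105 − 5.6×22 = -18.2): to a=0 gives 21 → profitable ✗; to a=5 gives 84 − 5.6×5 = 56 → profitable ✗.
Low-quality (own payoff 21): to a=5 gives 84 − 10.9×5 = 29.5 → profitable ✗; to a=22 gives 105 − 10.9×22 = -134.8 → no gain ✓.
3 of the 6 constraints hold; not an equilibrium.

3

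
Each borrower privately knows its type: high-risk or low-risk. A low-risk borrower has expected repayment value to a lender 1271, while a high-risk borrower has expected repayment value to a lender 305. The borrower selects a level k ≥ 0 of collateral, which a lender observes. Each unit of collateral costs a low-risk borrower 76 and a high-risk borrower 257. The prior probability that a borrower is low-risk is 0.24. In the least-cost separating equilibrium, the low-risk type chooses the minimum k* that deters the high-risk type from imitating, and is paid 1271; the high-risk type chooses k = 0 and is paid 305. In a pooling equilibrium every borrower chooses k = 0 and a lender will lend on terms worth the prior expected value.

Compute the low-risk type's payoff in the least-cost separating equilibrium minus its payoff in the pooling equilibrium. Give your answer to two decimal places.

Least-cost separating signal: k* solves 305 = 1271 − 257·k*, so k* = (1271 − 305)/257 ≈ 3.7588.
Low-risk type's separating payoff: 1271 − 76 × k* = 1271 − 76 × (1271 − 305)/257 = 1271 − 73416/257 ≈ 985.3346.
Pooling payoff: 0.24 × 1271 + 0.76 × 305 = 536.84.
Difference: 985.3346 − 536.84 = 448.4946, i.e. 448.49 to two decimal places.
The low-risk type prefers to separate.

448.49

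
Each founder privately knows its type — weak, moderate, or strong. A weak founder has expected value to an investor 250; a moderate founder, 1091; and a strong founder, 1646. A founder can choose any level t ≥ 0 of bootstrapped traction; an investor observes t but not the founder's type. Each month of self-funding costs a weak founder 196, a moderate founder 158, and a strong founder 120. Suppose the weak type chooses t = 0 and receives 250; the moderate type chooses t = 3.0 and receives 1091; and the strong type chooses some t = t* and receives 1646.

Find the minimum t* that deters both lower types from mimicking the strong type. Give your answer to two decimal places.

7.12

Moderate type (on-path payoff 1091 − 158×3.0 = 617) won't mimic when 617 ≥ 1646 − 158·t*, i.e. t* ≥ 6.51.
Weak type (on-path payoff 250) won't mimic when 250 ≥ 1646 − 196·t*, i.e. t* ≥ 7.12.
Both must hold, so t* = max(7.12, 6.51) = 7.12. The weak type's constraint binds.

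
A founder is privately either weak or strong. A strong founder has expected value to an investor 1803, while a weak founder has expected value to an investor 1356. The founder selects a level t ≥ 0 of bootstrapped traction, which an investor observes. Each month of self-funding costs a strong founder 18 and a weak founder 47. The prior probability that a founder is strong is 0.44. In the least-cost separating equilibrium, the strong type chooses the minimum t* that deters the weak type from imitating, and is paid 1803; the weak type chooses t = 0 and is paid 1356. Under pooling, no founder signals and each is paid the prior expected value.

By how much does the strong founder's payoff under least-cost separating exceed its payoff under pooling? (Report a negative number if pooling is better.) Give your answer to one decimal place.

Least-cost separating signal: t* solves 1356 = 1803 − 47·t*, so t* = (1803 − 1356)/47 ≈ 9.5106.
Strong type's separating payoff: 1803 − 18 × t* = 1803 − 18 × (1803 − 1356)/47 = 1803 − 8046/47 ≈ 1631.809.
Pooling payoff: 0.44 × 1803 + 0.56 × 1356 = 1552.68.
Difference: 1631.809 − 1552.68 = 79.129, i.e. 79.1 to one decimal place.
The strong type prefers to separate.

79.1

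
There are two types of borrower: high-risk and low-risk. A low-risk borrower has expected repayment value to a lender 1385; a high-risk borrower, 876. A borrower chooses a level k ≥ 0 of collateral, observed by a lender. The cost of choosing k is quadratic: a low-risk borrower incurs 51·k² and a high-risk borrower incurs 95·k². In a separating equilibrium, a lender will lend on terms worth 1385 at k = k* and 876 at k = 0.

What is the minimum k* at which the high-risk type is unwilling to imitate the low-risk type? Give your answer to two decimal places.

2.31

The high-risk type at k = 0 receives 876; imitating at k* yields 1385 − 95·k*².
Indifference: 876 = 1385 − 95·k*², so k*² = (1385 − 876) / 95 ≈ 5.3579.
k* = √5.3579 ≈ 2.31.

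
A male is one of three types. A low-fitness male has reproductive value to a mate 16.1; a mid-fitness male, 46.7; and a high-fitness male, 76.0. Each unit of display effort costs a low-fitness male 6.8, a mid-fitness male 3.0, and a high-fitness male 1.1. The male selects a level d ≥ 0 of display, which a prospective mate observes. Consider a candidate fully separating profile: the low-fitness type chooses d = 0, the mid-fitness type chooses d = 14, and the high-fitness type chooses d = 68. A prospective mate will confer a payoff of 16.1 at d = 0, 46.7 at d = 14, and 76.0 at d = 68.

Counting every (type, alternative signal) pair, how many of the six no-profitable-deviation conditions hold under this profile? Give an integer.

Mid-fitness (own payoff 46.7 − 3.0×14 = 4.7): to d=0 gives 16.1 → profitable ✗; to d=68 gives 76.0 − 3.0×68 = -128 → no gain ✓.
High-fitness (own payoff 76.0 − 1.1×68 = 1.2): to d=0 gives 16.1 → profitable ✗; to d=14 gives 46.7 − 1.1×14 = 31.3 → profitable ✗.
Low-fitness (own payoff 16.1): to d=14 gives 46.7 − 6.8×14 = -48.5 → no gain ✓; to d=68 gives 76.0 − 6.8×68 = -386.4 → no gain ✓.
3 of the 6 constraints hold; not an equilibrium.

3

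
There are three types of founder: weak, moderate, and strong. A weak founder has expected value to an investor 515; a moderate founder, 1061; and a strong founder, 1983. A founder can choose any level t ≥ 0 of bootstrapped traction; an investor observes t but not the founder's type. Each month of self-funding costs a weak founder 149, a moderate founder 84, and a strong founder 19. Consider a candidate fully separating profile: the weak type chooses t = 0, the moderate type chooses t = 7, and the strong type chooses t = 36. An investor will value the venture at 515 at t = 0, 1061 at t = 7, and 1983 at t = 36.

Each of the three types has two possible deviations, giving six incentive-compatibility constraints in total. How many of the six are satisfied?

5

Moderate (own payoff 1061 − 84×7 = 473): to t=0 gives 515 → profitable ✗; to t=36 gives 1983 − 84×36 = -1041 → no gain ✓.
Strong (own payoff 1983 − 19×36 = 1299): to t=0 gives 515 → no gain ✓; to t=7 gives 1061 − 19×7 = 928 → no gain ✓.
Weak (own payoff 515): to t=7 gives 1061 − 149×7 = 18 → no gain ✓; to t=36 gives 1983 − 149×36 = -3381 → no gain ✓.
5 of the 6 constraints hold; not an equilibrium.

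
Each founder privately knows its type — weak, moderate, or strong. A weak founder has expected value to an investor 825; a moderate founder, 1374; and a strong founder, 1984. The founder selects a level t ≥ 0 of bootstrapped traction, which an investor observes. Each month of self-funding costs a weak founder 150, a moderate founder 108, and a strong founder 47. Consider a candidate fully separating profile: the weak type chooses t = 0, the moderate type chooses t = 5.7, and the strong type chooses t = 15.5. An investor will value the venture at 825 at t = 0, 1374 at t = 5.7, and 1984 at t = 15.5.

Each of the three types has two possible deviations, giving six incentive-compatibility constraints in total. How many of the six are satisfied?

Strong (own payoff 1984 − 47×15.5 = 1255.5): to t=0 gives 825 → no gain ✓; to t=5.7 gives 1374 − 47×5.7 = 1106.1 → no gain ✓.
Weak (own payoff 825): to t=5.7 gives 1374 − 150×5.7 = 519 → no gain ✓; to t=15.5 gives 1984 − 150×15.5 = -341 → no gain ✓.
Moderate (own payoff 1374 − 108×5.7 = 758.4): to t=0 gives 825 → profitable ✗; to t=15.5 gives 1984 − 108×15.5 = 310 → no gain ✓.
5 of the 6 constraints hold; not an equilibrium.

5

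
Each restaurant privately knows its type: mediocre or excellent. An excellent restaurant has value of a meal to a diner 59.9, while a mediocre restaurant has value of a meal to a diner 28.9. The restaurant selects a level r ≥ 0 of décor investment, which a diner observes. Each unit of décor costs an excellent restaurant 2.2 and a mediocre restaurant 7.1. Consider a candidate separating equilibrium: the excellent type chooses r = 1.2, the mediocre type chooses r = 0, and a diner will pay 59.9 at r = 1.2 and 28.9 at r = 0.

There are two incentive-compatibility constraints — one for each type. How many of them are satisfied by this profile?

1

Mediocre type: stay at 0 → 28.9; mimic → 59.9 − 7.1 × 1.2 = 51.38. IC fails (28.9 < 51.38).
Excellent type: signal → 59.9 − 2.2 × 1.2 = 57.26; deviate to 0 → 28.9. IC holds (57.26 ≥ 28.9).
1 of 2 constraints hold, so this profile is not an equilibrium.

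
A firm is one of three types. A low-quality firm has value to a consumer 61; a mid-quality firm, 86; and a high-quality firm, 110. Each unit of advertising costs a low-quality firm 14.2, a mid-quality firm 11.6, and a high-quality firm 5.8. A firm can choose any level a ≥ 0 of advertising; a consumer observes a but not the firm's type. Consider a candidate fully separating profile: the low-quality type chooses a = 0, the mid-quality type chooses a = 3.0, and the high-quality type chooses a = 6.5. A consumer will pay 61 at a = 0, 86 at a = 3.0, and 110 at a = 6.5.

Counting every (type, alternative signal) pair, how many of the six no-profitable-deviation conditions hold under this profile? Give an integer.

Mid-quality (own payoff 86 − 11.6×3.0 = 51.2): to a=0 gives 61 → profitable ✗; to a=6.5 gives 110 − 11.6×6.5 = 34.6 → no gain ✓.
High-quality (own payoff 110 − 5.8×6.5 = 72.3): to a=0 gives 61 → no gain ✓; to a=3.0 gives 86 − 5.8×3.0 = 68.6 → no gain ✓.
Low-quality (own payoff 61): to a=3.0 gives 86 − 14.2×3.0 = 43.4 → no gain ✓; to a=6.5 gives 110 − 14.2×6.5 = 17.7 → no gain ✓.
5 of the 6 constraints hold; not an equilibrium.

5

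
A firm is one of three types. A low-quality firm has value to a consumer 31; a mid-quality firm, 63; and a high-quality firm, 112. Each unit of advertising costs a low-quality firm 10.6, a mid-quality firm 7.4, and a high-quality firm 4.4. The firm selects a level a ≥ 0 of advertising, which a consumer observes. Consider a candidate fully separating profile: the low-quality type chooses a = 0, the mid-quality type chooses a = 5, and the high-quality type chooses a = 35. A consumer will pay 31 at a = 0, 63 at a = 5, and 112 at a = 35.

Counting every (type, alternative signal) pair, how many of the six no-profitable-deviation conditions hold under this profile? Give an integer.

3

Low-quality (own payoff 31): to a=5 gives 63 − 10.6×5 = 10 → no gain ✓; to a=35 gives 112 − 10.6×35 = -259 → no gain ✓.
High-quality (own payoff 112 − 4.4×35 = -42): to a=0 gives 31 → profitable ✗; to a=5 gives 63 − 4.4×5 = 41 → profitable ✗.
Mid-quality (own payoff 63 − 7.4×5 = 26): to a=0 gives 31 → profitable ✗; to a=35 gives 112 − 7.4×35 = -147 → no gain ✓.
3 of the 6 constraints hold; not an equilibrium.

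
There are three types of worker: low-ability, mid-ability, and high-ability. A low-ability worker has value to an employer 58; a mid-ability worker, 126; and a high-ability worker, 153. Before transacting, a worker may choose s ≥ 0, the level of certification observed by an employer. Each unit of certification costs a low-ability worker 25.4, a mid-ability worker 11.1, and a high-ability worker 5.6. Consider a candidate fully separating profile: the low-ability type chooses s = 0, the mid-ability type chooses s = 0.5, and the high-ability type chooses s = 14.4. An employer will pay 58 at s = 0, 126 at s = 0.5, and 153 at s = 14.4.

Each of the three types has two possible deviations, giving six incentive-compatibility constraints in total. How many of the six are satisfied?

High-ability (own payoff 153 − 5.6×14.4 = 72.36): to s=0 gives 58 → no gain ✓; to s=0.5 gives 126 − 5.6×0.5 = 123.2 → profitable ✗.
Low-ability (own payoff 58): to s=0.5 gives 126 − 25.4×0.5 = 113.3 → profitable ✗; to s=14.4 gives 153 − 25.4×14.4 = -212.76 → no gain ✓.
Mid-ability (own payoff 126 − 11.1×0.5 = 120.45): to s=0 gives 58 → no gain ✓; to s=14.4 gives 153 − 11.1×14.4 = -6.84 → no gain ✓.
4 of the 6 constraints hold; not an equilibrium.

4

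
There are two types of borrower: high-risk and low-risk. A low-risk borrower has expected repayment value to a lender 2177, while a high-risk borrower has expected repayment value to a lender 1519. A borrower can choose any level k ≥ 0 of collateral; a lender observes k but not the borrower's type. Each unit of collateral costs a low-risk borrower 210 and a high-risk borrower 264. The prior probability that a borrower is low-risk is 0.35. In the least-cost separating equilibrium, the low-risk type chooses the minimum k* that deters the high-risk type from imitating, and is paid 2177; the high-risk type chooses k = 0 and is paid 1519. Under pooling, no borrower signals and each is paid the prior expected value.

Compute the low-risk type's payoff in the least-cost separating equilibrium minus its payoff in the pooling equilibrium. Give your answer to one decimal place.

Least-cost separating signal: k* solves 1519 = 2177 − 264·k*, so k* = (2177 − 1519)/264 ≈ 2.4924.
Low-risk type's separating payoff: 2177 − 210 × k* = 2177 − 210 × (2177 − 1519)/264 = 2177 − 138180/264 ≈ 1653.591.
Pooling payoff: 0.35 × 2177 + 0.65 × 1519 = 1749.3.
Difference: 1653.591 − 1749.3 = -95.709, i.e. -95.7 to one decimal place.
The low-risk type would prefer the pooling outcome.

-95.7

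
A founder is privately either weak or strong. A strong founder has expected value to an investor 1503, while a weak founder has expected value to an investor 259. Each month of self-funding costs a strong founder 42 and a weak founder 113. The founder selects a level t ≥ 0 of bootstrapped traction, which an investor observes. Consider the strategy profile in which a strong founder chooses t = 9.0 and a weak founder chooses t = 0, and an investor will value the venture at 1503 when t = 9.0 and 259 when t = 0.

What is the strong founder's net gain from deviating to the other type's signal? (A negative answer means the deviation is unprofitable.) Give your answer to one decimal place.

Playing t = 9.0 the strong founder receives 1503 − 42 × 9.0 = 1125.
Deviating to t = 0 yields 259 instead.
Gain from deviating: 259 − 1125 = -866.0.
The gain is negative, so the strong type's incentive-compatibility constraint is satisfied.

-866.0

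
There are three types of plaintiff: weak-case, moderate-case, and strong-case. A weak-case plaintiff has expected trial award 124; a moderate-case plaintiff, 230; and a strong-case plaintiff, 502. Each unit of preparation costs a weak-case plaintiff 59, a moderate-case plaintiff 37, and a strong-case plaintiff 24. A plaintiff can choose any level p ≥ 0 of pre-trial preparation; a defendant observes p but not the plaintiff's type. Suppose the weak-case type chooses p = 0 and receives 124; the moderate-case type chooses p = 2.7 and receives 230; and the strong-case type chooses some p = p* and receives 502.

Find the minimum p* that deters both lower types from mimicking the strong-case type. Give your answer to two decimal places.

10.05

Weak-case type (on-path payoff 124) won't mimic when 124 ≥ 502 − 59·p*, i.e. p* ≥ 6.41.
Moderate-case type (on-path payoff 230 − 37×2.7 = 130.1) won't mimic when 130.1 ≥ 502 − 37·p*, i.e. p* ≥ 10.05.
Both must hold, so p* = max(6.41, 10.05) = 10.05. The moderate-case type's constraint binds.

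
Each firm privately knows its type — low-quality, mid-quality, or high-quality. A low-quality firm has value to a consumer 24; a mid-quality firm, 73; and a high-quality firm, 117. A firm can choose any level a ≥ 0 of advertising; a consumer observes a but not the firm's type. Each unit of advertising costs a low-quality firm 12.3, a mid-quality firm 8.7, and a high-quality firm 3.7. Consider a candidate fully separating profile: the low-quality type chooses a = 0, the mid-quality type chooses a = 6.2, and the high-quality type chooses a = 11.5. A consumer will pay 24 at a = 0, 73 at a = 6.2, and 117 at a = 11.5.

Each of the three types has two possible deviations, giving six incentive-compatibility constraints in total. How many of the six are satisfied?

5

Mid-quality (own payoff 73 − 8.7×6.2 = 19.06): to a=0 gives 24 → profitable ✗; to a=11.5 gives 117 − 8.7×11.5 = 16.95 → no gain ✓.
High-quality (own payoff 117 − 3.7×11.5 = 74.45): to a=0 gives 24 → no gain ✓; to a=6.2 gives 73 − 3.7×6.2 = 50.06 → no gain ✓.
Low-quality (own payoff 24): to a=6.2 gives 73 − 12.3×6.2 = -3.26 → no gain ✓; to a=11.5 gives 117 − 12.3×11.5 = -24.45 → no gain ✓.
5 of the 6 constraints hold; not an equilibrium.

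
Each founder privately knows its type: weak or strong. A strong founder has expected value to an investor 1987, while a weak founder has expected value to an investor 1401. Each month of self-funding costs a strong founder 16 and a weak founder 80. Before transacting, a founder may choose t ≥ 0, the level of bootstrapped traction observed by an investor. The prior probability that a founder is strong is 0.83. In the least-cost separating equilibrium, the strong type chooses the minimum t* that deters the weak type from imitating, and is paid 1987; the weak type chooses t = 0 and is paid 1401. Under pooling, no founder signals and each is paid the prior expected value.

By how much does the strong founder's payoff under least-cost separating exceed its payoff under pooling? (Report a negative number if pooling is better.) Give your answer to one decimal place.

Least-cost separating signal: t* solves 1401 = 1987 − 80·t*, so t* = (1987 − 1401)/80 = 7.325.
Strong type's separating payoff: 1987 − 16 × t* = 1987 − 16 × (1987 − 1401)/80 = 1987 − 9376/80 = 1869.8.
Pooling payoff: 0.83 × 1987 + 0.17 × 1401 = 1887.38.
Difference: 1869.8 − 1887.38 = -17.58, i.e. -17.6 to one decimal place.
The strong type would prefer the pooling outcome.

-17.6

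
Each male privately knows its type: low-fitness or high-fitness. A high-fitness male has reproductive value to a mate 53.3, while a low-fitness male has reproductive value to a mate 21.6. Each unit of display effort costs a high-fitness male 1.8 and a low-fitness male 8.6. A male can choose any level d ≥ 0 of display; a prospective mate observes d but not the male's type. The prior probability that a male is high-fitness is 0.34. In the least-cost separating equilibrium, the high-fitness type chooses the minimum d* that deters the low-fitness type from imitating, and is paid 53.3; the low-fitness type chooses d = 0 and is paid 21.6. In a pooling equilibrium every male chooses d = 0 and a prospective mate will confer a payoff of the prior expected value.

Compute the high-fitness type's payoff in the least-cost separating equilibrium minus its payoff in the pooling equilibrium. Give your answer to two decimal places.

14.29

Least-cost separating signal: d* solves 21.6 = 53.3 − 8.6·d*, so d* = (53.3 − 21.6)/8.6 ≈ 3.6860.
High-fitness type's separating payoff: 53.3 − 1.8 × d* = 53.3 − 1.8 × (53.3 − 21.6)/8.6 = 53.3 − 57.06/8.6 ≈ 46.6651.
Pooling payoff: 0.34 × 53.3 + 0.66 × 21.6 = 32.378.
Difference: 46.6651 − 32.378 = 14.2871, i.e. 14.29 to two decimal places.
The high-fitness type prefers to separate.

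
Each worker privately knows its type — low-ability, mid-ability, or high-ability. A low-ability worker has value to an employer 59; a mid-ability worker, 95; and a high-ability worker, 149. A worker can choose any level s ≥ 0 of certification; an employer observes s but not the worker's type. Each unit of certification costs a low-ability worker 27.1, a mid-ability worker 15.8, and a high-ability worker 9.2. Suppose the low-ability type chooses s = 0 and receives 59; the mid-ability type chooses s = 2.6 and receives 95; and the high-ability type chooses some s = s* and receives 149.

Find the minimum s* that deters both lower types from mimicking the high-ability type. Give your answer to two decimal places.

Mid-ability type (on-path payoff 95 − 15.8×2.6 = 53.92) won't mimic when 53.92 ≥ 149 − 15.8·s*, i.e. s* ≥ 6.02.
Low-ability type (on-path payoff 59) won't mimic when 59 ≥ 149 − 27.1·s*, i.e. s* ≥ 3.32.
Both must hold, so s* = max(3.32, 6.02) = 6.02. The mid-ability type's constraint binds.

6.02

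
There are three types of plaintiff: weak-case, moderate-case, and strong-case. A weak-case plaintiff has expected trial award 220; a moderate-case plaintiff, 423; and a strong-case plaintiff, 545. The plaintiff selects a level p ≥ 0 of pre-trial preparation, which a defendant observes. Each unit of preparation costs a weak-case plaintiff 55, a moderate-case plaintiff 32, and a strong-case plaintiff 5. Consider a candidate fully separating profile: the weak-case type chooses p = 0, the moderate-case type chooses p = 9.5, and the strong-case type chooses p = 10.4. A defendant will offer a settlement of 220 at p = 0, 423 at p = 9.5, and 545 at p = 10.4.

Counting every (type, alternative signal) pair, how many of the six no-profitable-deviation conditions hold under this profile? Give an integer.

Weak-case (own payoff 220): to p=9.5 gives 423 − 55×9.5 = -99.5 → no gain ✓; to p=10.4 gives 545 − 55×10.4 = -27 → no gain ✓.
Moderate-case (own payoff 423 − 32×9.5 = 119): to p=0 gives 220 → profitable ✗; to p=10.4 gives 545 − 32×10.4 = 212.2 → profitable ✗.
Strong-case (own payoff 545 − 5×10.4 = 493): to p=0 gives 220 → no gain ✓; to p=9.5 gives 423 − 5×9.5 = 375.5 → no gain ✓.
4 of the 6 constraints hold; not an equilibrium.

4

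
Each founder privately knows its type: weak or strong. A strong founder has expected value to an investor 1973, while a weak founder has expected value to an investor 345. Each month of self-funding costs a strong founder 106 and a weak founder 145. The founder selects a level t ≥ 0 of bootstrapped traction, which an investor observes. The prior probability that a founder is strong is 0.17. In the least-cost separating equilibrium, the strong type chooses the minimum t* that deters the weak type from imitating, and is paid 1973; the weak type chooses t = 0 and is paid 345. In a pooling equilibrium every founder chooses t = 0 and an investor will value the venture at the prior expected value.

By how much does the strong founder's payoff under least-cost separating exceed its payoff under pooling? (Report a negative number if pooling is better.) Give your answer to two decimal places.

161.12

Least-cost separating signal: t* solves 345 = 1973 − 145·t*, so t* = (1973 − 345)/145 ≈ 11.2276.
Strong type's separating payoff: 1973 − 106 × t* = 1973 − 106 × (1973 − 345)/145 = 1973 − 172568/145 ≈ 782.8759.
Pooling payoff: 0.17 × 1973 + 0.83 × 345 = 621.76.
Difference: 782.8759 − 621.76 = 161.1159, i.e. 161.12 to two decimal places.
The strong type prefers to separate.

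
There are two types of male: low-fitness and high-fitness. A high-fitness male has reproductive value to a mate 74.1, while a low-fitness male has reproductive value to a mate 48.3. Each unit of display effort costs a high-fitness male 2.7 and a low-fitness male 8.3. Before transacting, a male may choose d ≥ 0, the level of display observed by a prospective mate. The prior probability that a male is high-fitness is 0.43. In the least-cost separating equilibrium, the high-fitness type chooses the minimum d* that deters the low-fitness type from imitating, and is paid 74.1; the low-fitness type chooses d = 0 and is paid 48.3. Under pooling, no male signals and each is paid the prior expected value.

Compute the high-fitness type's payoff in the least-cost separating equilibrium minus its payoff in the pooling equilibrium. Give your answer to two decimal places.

Least-cost separating signal: d* solves 48.3 = 74.1 − 8.3·d*, so d* = (74.1 − 48.3)/8.3 ≈ 3.1084.
High-fitness type's separating payoff: 74.1 − 2.7 × d* = 74.1 − 2.7 × (74.1 − 48.3)/8.3 = 74.1 − 69.66/8.3 ≈ 65.7072.
Pooling payoff: 0.43 × 74.1 + 0.57 × 48.3 = 59.394.
Difference: 65.7072 − 59.394 = 6.3132, i.e. 6.31 to two decimal places.
The high-fitness type prefers to separate.

6.31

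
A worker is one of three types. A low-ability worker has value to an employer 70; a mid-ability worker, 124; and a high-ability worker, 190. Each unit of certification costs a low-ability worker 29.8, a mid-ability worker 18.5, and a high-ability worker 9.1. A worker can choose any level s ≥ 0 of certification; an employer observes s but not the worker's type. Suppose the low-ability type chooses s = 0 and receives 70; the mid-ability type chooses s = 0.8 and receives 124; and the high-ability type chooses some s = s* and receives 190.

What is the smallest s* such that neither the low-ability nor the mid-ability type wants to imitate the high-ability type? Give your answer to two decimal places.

4.37

Low-ability type (on-path payoff 70) won't mimic when 70 ≥ 190 − 29.8·s*, i.e. s* ≥ 4.03.
Mid-ability type (on-path payoff 124 − 18.5×0.8 = 109.2) won't mimic when 109.2 ≥ 190 − 18.5·s*, i.e. s* ≥ 4.37.
Both must hold, so s* = max(4.03, 4.37) = 4.37. The mid-ability type's constraint binds.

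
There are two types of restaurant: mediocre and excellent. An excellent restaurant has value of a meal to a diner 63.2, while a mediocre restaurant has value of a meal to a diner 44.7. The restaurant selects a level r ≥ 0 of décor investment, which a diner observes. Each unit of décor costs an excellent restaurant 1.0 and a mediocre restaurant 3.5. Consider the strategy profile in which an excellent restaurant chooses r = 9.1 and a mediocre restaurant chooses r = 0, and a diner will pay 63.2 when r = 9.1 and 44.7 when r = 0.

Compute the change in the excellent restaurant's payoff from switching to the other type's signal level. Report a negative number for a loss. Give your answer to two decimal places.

Playing r = 9.1 the excellent restaurant receives 63.2 − 1.0 × 9.1 = 54.1.
Deviating to r = 0 yields 44.7 instead.
Gain from deviating: 44.7 − 54.1 = -9.40.
The gain is negative, so the excellent type's incentive-compatibility constraint is satisfied.

-9.40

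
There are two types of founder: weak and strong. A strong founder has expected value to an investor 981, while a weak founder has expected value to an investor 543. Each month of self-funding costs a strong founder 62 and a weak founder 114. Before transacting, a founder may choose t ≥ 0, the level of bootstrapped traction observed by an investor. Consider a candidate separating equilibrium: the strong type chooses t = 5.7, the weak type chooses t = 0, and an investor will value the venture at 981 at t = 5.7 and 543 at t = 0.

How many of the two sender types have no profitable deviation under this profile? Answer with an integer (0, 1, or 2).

Strong type: signal → 981 − 62 × 5.7 = 627.6; deviate to 0 → 543. IC holds (627.6 ≥ 543).
Weak type: stay at 0 → 543; mimic → 981 − 114 × 5.7 = 331.2. IC holds (543 ≥ 331.2).
2 of 2 constraints hold, so this is a separating equilibrium.

2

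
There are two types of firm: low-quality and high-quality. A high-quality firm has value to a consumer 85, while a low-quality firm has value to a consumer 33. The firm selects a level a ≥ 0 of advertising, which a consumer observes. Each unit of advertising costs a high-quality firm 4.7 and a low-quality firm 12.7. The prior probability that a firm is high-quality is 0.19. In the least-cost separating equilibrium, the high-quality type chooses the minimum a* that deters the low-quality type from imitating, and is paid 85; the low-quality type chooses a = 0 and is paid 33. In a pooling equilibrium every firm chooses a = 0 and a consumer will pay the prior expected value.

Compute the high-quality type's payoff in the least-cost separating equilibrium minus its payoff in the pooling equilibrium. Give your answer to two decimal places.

Least-cost separating signal: a* solves 33 = 85 − 12.7·a*, so a* = (85 − 33)/12.7 ≈ 4.0945.
High-quality type's separating payoff: 85 − 4.7 × a* = 85 − 4.7 × (85 − 33)/12.7 = 85 − 244.4/12.7 ≈ 65.7559.
Pooling payoff: 0.19 × 85 + 0.81 × 33 = 42.88.
Difference: 65.7559 − 42.88 = 22.8759, i.e. 22.88 to two decimal places.
The high-quality type prefers to separate.

22.88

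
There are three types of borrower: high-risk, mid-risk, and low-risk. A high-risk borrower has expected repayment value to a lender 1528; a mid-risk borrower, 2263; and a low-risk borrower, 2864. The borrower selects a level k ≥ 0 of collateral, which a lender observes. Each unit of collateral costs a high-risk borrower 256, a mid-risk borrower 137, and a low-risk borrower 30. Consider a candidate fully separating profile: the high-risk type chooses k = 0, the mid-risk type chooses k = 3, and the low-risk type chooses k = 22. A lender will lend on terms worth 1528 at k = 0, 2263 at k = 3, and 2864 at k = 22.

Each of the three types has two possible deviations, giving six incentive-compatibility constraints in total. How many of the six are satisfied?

Mid-risk (own payoff 2263 − 137×3 = 1852): to k=0 gives 1528 → no gain ✓; to k=22 gives 2864 − 137×22 = -150 → no gain ✓.
Low-risk (own payoff 2864 − 30×22 = 2204): to k=0 gives 1528 → no gain ✓; to k=3 gives 2263 − 30×3 = 2173 → no gain ✓.
High-risk (own payoff 1528): to k=3 gives 2263 − 256×3 = 1495 → no gain ✓; to k=22 gives 2864 − 256×22 = -2768 → no gain ✓.
6 of the 6 constraints hold; this profile is a separating equilibrium.

6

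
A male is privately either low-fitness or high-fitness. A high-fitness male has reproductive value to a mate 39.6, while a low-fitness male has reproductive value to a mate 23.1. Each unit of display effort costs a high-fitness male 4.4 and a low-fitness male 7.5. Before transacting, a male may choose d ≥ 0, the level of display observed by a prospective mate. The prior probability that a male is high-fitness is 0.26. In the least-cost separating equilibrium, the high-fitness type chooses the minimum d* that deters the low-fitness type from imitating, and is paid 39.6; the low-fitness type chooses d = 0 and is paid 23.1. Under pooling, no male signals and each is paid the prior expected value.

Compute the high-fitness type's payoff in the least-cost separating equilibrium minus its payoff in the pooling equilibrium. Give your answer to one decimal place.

2.5

Least-cost separating signal: d* solves 23.1 = 39.6 − 7.5·d*, so d* = (39.6 − 23.1)/7.5 = 2.2.
High-fitness type's separating payoff: 39.6 − 4.4 × d* = 39.6 − 4.4 × (39.6 − 23.1)/7.5 = 39.6 − 72.6/7.5 = 29.92.
Pooling payoff: 0.26 × 39.6 + 0.74 × 23.1 = 27.39.
Difference: 29.92 − 27.39 = 2.53, i.e. 2.5 to one decimal place.
The high-fitness type prefers to separate.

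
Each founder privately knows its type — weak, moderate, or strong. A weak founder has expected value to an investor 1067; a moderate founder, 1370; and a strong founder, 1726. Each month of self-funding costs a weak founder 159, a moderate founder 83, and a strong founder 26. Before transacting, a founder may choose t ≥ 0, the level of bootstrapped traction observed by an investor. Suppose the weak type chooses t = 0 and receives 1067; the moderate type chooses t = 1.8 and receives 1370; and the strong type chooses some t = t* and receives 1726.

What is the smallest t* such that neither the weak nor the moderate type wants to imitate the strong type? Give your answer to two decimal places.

Moderate type (on-path payoff 1370 − 83×1.8 = 1220.6) won't mimic when 1220.6 ≥ 1726 − 83·t*, i.e. t* ≥ 6.09.
Weak type (on-path payoff 1067) won't mimic when 1067 ≥ 1726 − 159·t*, i.e. t* ≥ 4.14.
Both must hold, so t* = max(4.14, 6.09) = 6.09. The moderate type's constraint binds.

6.09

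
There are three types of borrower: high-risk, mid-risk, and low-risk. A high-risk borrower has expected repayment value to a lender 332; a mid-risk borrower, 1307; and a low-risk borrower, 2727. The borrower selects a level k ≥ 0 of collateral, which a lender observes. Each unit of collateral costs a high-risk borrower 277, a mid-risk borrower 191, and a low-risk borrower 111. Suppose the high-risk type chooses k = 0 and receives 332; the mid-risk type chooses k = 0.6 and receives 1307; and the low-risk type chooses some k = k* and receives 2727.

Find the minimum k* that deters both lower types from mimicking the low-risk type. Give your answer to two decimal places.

8.65

High-risk type (on-path payoff 332) won't mimic when 332 ≥ 2727 − 277·k*, i.e. k* ≥ 8.65.
Mid-risk type (on-path payoff 1307 − 191×0.6 = 1192.4) won't mimic when 1192.4 ≥ 2727 − 191·k*, i.e. k* ≥ 8.03.
Both must hold, so k* = max(8.65, 8.03) = 8.65. The high-risk type's constraint binds.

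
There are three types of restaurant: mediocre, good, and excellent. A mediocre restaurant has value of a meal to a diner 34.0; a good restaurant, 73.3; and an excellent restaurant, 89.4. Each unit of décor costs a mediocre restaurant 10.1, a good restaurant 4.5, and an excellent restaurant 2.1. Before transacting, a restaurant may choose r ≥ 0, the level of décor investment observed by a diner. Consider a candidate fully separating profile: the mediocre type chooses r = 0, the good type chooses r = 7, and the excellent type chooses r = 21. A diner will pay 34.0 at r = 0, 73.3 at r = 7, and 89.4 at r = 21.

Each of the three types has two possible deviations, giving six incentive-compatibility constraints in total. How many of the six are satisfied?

5

Mediocre (own payoff 34.0): to r=7 gives 73.3 − 10.1×7 = 2.6 → no gain ✓; to r=21 gives 89.4 − 10.1×21 = -122.7 → no gain ✓.
Excellent (own payoff 89.4 − 2.1×21 = 45.3): to r=0 gives 34.0 → no gain ✓; to r=7 gives 73.3 − 2.1×7 = 58.6 → profitable ✗.
Good (own payoff 73.3 − 4.5×7 = 41.8): to r=0 gives 34.0 → no gain ✓; to r=21 gives 89.4 − 4.5×21 = -5.1 → no gain ✓.
5 of the 6 constraints hold; not an equilibrium.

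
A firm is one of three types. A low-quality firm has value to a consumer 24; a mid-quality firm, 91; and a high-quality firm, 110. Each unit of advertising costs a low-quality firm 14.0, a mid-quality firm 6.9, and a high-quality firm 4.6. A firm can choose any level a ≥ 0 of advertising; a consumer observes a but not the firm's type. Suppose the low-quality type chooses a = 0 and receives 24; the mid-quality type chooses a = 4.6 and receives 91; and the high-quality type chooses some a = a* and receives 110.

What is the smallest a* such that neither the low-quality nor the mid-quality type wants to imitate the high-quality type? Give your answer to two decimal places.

7.35

Low-quality type (on-path payoff 24) won't mimic when 24 ≥ 110 − 14.0·a*, i.e. a* ≥ 6.14.
Mid-quality type (on-path payoff 91 − 6.9×4.6 = 59.26) won't mimic when 59.26 ≥ 110 − 6.9·a*, i.e. a* ≥ 7.35.
Both must hold, so a* = max(6.14, 7.35) = 7.35. The mid-quality type's constraint binds.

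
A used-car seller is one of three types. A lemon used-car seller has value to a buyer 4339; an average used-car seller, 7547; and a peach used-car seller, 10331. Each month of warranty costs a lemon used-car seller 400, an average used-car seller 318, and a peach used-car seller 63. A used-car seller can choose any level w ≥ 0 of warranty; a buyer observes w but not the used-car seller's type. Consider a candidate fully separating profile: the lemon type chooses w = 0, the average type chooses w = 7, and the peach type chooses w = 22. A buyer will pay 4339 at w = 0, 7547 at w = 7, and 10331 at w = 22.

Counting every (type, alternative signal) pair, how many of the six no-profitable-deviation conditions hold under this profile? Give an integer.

5

Peach (own payoff 10331 − 63×22 = 8945): to w=0 gives 4339 → no gain ✓; to w=7 gives 7547 − 63×7 = 7106 → no gain ✓.
Average (own payoff 7547 − 318×7 = 5321): to w=0 gives 4339 → no gain ✓; to w=22 gives 10331 − 318×22 = 3335 → no gain ✓.
Lemon (own payoff 4339): to w=7 gives 7547 − 400×7 = 4747 → profitable ✗; to w=22 gives 10331 − 400×22 = 1531 → no gain ✓.
5 of the 6 constraints hold; not an equilibrium.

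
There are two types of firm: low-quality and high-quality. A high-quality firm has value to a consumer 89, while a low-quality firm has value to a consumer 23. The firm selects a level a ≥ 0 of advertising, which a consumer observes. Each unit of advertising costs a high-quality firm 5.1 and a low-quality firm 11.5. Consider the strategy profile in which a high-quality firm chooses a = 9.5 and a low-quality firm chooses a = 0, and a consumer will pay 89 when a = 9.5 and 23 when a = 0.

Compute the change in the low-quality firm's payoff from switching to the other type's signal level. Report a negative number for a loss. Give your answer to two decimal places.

-43.25

Playing a = 0 the low-quality firm receives 23.
Deviating to a = 9.5 brings payment 89 at cost 11.5 × 9.5 = 109.25, netting -20.25.
Gain from deviating: -20.25 − 23 = -43.25.
The gain is negative, so the low-quality type's incentive-compatibility constraint is satisfied.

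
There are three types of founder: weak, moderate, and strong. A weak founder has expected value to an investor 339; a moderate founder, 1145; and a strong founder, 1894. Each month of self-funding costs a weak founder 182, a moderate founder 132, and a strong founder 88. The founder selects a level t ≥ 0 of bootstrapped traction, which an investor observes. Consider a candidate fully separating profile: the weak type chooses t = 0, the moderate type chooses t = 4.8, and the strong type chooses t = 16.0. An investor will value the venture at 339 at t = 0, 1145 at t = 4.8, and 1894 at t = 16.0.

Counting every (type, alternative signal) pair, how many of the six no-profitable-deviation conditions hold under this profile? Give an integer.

Moderate (own payoff 1145 − 132×4.8 = 511.4): to t=0 gives 339 → no gain ✓; to t=16.0 gives 1894 − 132×16.0 = -218 → no gain ✓.
Strong (own payoff 1894 − 88×16.0 = 486): to t=0 gives 339 → no gain ✓; to t=4.8 gives 1145 − 88×4.8 = 722.6 → profitable ✗.
Weak (own payoff 339): to t=4.8 gives 1145 − 182×4.8 = 271.4 → no gain ✓; to t=16.0 gives 1894 − 182×16.0 = -1018 → no gain ✓.
5 of the 6 constraints hold; not an equilibrium.

5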